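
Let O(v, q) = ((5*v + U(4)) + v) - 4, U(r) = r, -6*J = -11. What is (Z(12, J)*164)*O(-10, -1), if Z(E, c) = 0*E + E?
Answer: -118080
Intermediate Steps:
J = 11/6 (J = -1/6*(-11) = 11/6 ≈ 1.8333)
Z(E, c) = E (Z(E, c) = 0 + E = E)
O(v, q) = 6*v (O(v, q) = ((5*v + 4) + v) - 4 = ((4 + 5*v) + v) - 4 = (4 + 6*v) - 4 = 6*v)
(Z(12, J)*164)*O(-10, -1) = (12*164)*(6*(-10)) = 1968*(-60) = -118080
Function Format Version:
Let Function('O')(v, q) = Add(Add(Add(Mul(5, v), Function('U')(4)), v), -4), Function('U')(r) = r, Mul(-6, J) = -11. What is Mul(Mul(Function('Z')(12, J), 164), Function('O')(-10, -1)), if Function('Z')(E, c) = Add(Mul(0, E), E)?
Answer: -118080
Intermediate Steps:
J = Rational(11, 6) (J = Mul(Rational(-1, 6), -11) = Rational(11, 6) ≈ 1.8333)
Function('Z')(E, c) = E (Function('Z')(E, c) = Add(0, E) = E)
Function('O')(v, q) = Mul(6, v) (Function('O')(v, q) = Add(Add(Add(Mul(5, v), 4), v), -4) = Add(Add(Add(4, Mul(5, v)), v), -4) = Add(Add(4, Mul(6, v)), -4) = Mul(6, v))
Mul(Mul(Function('Z')(12, J), 164), Function('O')(-10, -1)) = Mul(Mul(12, 164), Mul(6, -10)) = Mul(1968, -60) = -118080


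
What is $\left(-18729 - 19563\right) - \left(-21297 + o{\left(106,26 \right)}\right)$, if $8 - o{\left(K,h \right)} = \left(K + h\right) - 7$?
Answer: $-16878$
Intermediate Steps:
$o{\left(K,h \right)} = 15 - K - h$ ($o{\left(K,h \right)} = 8 - \left(\left(K + h\right) - 7\right) = 8 - \left(-7 + K + h\right) = 15 - K - h$)
$\left(-18729 - 19563\right) - \left(-21297 + o{\left(106,26 \right)}\right) = \left(-18729 - 19563\right) - \left(-21297 - 117\right) = -38292 - \left(-21297 - 117\right) = -38292 - -21414 = -38292 + 21414 = -16878$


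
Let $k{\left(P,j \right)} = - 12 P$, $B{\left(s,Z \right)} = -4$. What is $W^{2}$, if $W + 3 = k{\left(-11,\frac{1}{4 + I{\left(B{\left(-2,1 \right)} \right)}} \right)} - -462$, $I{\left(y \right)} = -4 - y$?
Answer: $349281$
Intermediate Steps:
$W = 591$ ($W = -3 - -594 = -3 + \left(132 + 462\right) = -3 + 594 = 591$)
$W^{2} = 591^{2} = 349281$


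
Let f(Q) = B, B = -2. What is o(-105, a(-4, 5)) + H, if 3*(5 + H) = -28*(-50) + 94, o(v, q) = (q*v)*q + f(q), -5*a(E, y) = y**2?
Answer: -2134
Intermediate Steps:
f(Q) = -2
a(E, y) = -y**2/5
o(v, q) = -2 + v*q**2 (o(v, q) = (q*v)*q - 2 = v*q**2 - 2 = -2 + v*q**2)
H = 493 (H = -5 + (-28*(-50) + 94)/3 = -5 + (1400 + 94)/3 = -5 + (1/3)*1494 = -5 + 498 = 493)
o(-105, a(-4, 5)) + H = (-2 - 105*(-1/5*5**2)**2) + 493 = (-2 - 105*(-1/5*25)**2) + 493 = (-2 - 105*(-5)**2) + 493 = (-2 - 105*25) + 493 = (-2 - 2625) + 493 = -2627 + 493 = -2134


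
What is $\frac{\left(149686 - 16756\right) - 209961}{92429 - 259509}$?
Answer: $\frac{77031}{167080} \approx 0.46104$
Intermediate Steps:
$\frac{\left(149686 - 16756\right) - 209961}{92429 - 259509} = \frac{132930 - 209961}{-167080} = \left(-77031\right) \left(- \frac{1}{167080}\right) = \frac{77031}{167080}$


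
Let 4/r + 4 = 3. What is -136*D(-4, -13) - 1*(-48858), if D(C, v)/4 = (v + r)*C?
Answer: 11866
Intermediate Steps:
r = -4 (r = 4/(-4 + 3) = 4/(-1) = 4*(-1) = -4)
D(C, v) = 4*C*(-4 + v) (D(C, v) = 4*((v - 4)*C) = 4*((-4 + v)*C) = 4*(C*(-4 + v)) = 4*C*(-4 + v))
-136*D(-4, -13) - 1*(-48858) = -544*(-4)*(-4 - 13) - 1*(-48858) = -544*(-4)*(-17) + 48858 = -136*272 + 48858 = -36992 + 48858 = 11866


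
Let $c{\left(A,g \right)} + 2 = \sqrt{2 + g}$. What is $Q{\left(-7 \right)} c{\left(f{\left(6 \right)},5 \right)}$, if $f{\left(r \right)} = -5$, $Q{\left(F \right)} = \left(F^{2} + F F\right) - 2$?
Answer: $-192 + 96 \sqrt{7} \approx 61.992$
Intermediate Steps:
$Q{\left(F \right)} = -2 + 2 F^{2}$ ($Q{\left(F \right)} = \left(F^{2} + F^{2}\right) - 2 = 2 F^{2} - 2 = -2 + 2 F^{2}$)
$c{\left(A,g \right)} = -2 + \sqrt{2 + g}$
$Q{\left(-7 \right)} c{\left(f{\left(6 \right)},5 \right)} = \left(-2 + 2 \left(-7\right)^{2}\right) \left(-2 + \sqrt{2 + 5}\right) = \left(-2 + 2 \cdot 49\right) \left(-2 + \sqrt{7}\right) = \left(-2 + 98\right) \left(-2 + \sqrt{7}\right) = 96 \left(-2 + \sqrt{7}\right) = -192 + 96 \sqrt{7}$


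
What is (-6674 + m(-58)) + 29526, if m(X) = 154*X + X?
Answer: 13862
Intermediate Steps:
m(X) = 155*X
(-6674 + m(-58)) + 29526 = (-6674 + 155*(-58)) + 29526 = (-6674 - 8990) + 29526 = -15664 + 29526 = 13862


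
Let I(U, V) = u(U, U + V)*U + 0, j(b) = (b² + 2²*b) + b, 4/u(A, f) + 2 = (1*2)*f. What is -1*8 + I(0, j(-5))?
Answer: -8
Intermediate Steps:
u(A, f) = 4/(-2 + 2*f) (u(A, f) = 4/(-2 + (1*2)*f) = 4/(-2 + 2*f))
j(b) = b² + 5*b (j(b) = (b² + 4*b) + b = b² + 5*b)
I(U, V) = 2*U/(-1 + U + V) (I(U, V) = (2/(-1 + (U + V)))*U + 0 = (2/(-1 + U + V))*U + 0 = 2*U/(-1 + U + V) + 0 = 2*U/(-1 + U + V))
-1*8 + I(0, j(-5)) = -1*8 + 2*0/(-1 + 0 - 5*(5 - 5)) = -8 + 2*0/(-1 + 0 - 5*0) = -8 + 2*0/(-1 + 0 + 0) = -8 + 2*0/(-1) = -8 + 2*0*(-1) = -8 + 0 = -8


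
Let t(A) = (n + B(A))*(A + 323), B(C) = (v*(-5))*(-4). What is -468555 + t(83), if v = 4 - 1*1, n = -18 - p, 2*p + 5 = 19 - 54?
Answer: -443383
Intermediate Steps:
p = -20 (p = -5/2 + (19 - 54)/2 = -5/2 + (1/2)*(-35) = -5/2 - 35/2 = -20)
n = 2 (n = -18 - 1*(-20) = -18 + 20 = 2)
v = 3 (v = 4 - 1 = 3)
B(C) = 60 (B(C) = (3*(-5))*(-4) = -15*(-4) = 60)
t(A) = 20026 + 62*A (t(A) = (2 + 60)*(A + 323) = 62*(323 + A) = 20026 + 62*A)
-468555 + t(83) = -468555 + (20026 + 62*83) = -468555 + (20026 + 5146) = -468555 + 25172 = -443383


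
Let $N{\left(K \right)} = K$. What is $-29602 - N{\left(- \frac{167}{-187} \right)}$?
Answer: $- \frac{5535741}{187} \approx -29603.0$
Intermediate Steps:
$-29602 - N{\left(- \frac{167}{-187} \right)} = -29602 - - \frac{167}{-187} = -29602 - \left(-167\right) \left(- \frac{1}{187}\right) = -29602 - \frac{167}{187} = - \frac{5535741}{187}$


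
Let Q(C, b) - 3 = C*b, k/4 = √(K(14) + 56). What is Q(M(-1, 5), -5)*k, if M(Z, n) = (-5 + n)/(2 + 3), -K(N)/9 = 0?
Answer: 24*√14 ≈ 89.800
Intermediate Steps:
K(N) = 0 (K(N) = -9*0 = 0)
k = 8*√14 (k = 4*√(0 + 56) = 4*√56 = 4*(2*√14) = 8*√14 ≈ 29.933)
M(Z, n) = -1 + n/5 (M(Z, n) = (-5 + n)/5 = (-5 + n)*(⅕) = -1 + n/5)
Q(C, b) = 3 + C*b
Q(M(-1, 5), -5)*k = (3 + (-1 + (⅕)*5)*(-5))*(8*√14) = (3 + (-1 + 1)*(-5))*(8*√14) = (3 + 0*(-5))*(8*√14) = (3 + 0)*(8*√14) = 3*(8*√14) = 24*√14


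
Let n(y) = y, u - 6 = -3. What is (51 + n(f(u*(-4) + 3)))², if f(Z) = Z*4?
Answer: 225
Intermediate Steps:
u = 3 (u = 6 - 3 = 3)
f(Z) = 4*Z
(51 + n(f(u*(-4) + 3)))² = (51 + 4*(3*(-4) + 3))² = (51 + 4*(-12 + 3))² = (51 + 4*(-9))² = (51 - 36)² = 15² = 225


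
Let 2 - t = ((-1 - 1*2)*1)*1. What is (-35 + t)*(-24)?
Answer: 720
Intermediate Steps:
t = 5 (t = 2 - (-1 - 1*2)*1 = 2 - (-1 - 2)*1 = 2 - (-3*1) = 2 - (-3) = 2 - 1*(-3) = 2 + 3 = 5)
(-35 + t)*(-24) = (-35 + 5)*(-24) = -30*(-24) = 720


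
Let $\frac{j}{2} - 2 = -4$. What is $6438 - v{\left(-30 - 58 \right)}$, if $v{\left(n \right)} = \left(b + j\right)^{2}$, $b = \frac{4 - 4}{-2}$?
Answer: $6422$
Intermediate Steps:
$j = -4$ ($j = 4 + 2 \left(-4\right) = 4 - 8 = -4$)
$b = 0$ ($b = 0 \left(- \frac{1}{2}\right) = 0$)
$v{\left(n \right)} = 16$ ($v{\left(n \right)} = \left(0 - 4\right)^{2} = \left(-4\right)^{2} = 16$)
$6438 - v{\left(-30 - 58 \right)} = 6438 - 16 = 6422$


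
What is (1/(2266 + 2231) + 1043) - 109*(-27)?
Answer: 17925043/4497 ≈ 3986.0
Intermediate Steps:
(1/(2266 + 2231) + 1043) - 109*(-27) = (1/4497 + 1043) + 2943 = 4690372/4497 + 2943 = 17925043/4497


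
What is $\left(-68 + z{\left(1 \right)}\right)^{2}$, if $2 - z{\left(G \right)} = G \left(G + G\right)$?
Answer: $4624$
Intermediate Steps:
$z{\left(G \right)} = 2 - 2 G^{2}$ ($z{\left(G \right)} = 2 - G \left(G + G\right) = 2 - G 2 G = 2 - 2 G^{2}$)
$\left(-68 + z{\left(1 \right)}\right)^{2} = \left(-68 + \left(2 - 2 \cdot 1^{2}\right)\right)^{2} = \left(-68 + \left(2 - 2\right)\right)^{2} = \left(-68 + 0\right)^{2} = \left(-68\right)^{2} = 4624$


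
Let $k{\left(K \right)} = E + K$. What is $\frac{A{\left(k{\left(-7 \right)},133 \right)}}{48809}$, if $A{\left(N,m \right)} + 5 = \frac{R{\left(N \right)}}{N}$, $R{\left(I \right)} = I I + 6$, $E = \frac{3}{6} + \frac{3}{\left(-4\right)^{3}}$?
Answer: $- \frac{334217}{1308862144} \approx -0.00025535$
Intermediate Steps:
$E = \frac{29}{64}$ ($E = 3 \cdot \frac{1}{6} + \frac{3}{-64} = \frac{1}{2} + 3 \left(- \frac{1}{64}\right) = \frac{1}{2} - \frac{3}{64} = \frac{29}{64} \approx 0.45313$)
$R{\left(I \right)} = 6 + I^{2}$ ($R{\left(I \right)} = I^{2} + 6 = 6 + I^{2}$)
$k{\left(K \right)} = \frac{29}{64} + K$
$A{\left(N,m \right)} = -5 + \frac{6 + N^{2}}{N}$
$\frac{A{\left(k{\left(-7 \right)},133 \right)}}{48809} = \frac{-5 + \left(\frac{29}{64} - 7\right) + \frac{6}{\frac{29}{64} - 7}}{48809} = \left(-5 - \frac{419}{64} + \frac{6}{- \frac{419}{64}}\right) \frac{1}{48809} = \left(-5 - \frac{419}{64} + 6 \left(- \frac{64}{419}\right)\right) \frac{1}{48809} = \left(-5 - \frac{419}{64} - \frac{384}{419}\right) \frac{1}{48809} = \left(- \frac{334217}{26816}\right) \frac{1}{48809} = - \frac{334217}{1308862144}$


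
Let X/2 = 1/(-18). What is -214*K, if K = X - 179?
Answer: 344968/9 ≈ 38330.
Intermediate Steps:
X = -1/9 (X = 2/(-18) = 2*(-1/18) = -1/9 ≈ -0.11111)
K = -1612/9 (K = -1/9 - 179 = -1612/9 ≈ -179.11)
-214*K = -214*(-1612/9) = 344968/9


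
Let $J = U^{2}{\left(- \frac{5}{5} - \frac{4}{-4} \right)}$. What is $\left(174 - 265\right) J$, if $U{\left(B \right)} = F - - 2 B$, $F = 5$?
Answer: $-2275$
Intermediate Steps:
$U{\left(B \right)} = 5 + 2 B$ ($U{\left(B \right)} = 5 - - 2 B = 5 + 2 B$)
$J = 25$ ($J = \left(5 + 2 \left(- \frac{5}{5} - \frac{4}{-4}\right)\right)^{2} = \left(5 + 2 \left(\left(-5\right) \frac{1}{5} - -1\right)\right)^{2} = \left(5 + 2 \left(-1 + 1\right)\right)^{2} = \left(5 + 2 \cdot 0\right)^{2} = \left(5 + 0\right)^{2} = 5^{2} = 25$)
$\left(174 - 265\right) J = \left(174 - 265\right) 25 = \left(-91\right) 25 = -2275$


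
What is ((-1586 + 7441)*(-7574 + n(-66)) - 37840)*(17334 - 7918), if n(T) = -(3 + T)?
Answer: -414442838920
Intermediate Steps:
n(T) = -3 - T
((-1586 + 7441)*(-7574 + n(-66)) - 37840)*(17334 - 7918) = ((-1586 + 7441)*(-7574 + (-3 - 1*(-66))) - 37840)*(17334 - 7918) = (5855*(-7574 + (-3 + 66)) - 37840)*9416 = (5855*(-7574 + 63) - 37840)*9416 = (5855*(-7511) - 37840)*9416 = (-43976905 - 37840)*9416 = -44014745*9416 = -414442838920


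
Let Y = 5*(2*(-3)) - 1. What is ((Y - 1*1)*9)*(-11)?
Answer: 3168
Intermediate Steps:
Y = -31 (Y = 5*(-6) - 1 = -30 - 1 = -31)
((Y - 1*1)*9)*(-11) = ((-31 - 1*1)*9)*(-11) = ((-31 - 1)*9)*(-11) = -32*9*(-11) = -288*(-11) = 3168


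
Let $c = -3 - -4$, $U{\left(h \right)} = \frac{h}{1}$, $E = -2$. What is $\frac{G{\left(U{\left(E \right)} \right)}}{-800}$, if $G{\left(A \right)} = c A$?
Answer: $\frac{1}{400} \approx 0.0025$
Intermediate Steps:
$U{\left(h \right)} = h$ ($U{\left(h \right)} = h 1 = h$)
$c = 1$ ($c = -3 + 4 = 1$)
$G{\left(A \right)} = A$ ($G{\left(A \right)} = 1 A = A$)
$\frac{G{\left(U{\left(E \right)} \right)}}{-800} = \frac{1}{-800} \left(-2\right) = \left(- \frac{1}{800}\right) \left(-2\right) = \frac{1}{400}$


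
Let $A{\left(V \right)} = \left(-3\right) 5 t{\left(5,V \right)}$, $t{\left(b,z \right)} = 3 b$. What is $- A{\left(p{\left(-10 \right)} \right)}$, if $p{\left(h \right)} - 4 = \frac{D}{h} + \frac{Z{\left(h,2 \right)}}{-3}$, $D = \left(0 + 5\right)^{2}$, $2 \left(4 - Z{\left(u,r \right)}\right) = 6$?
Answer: $225$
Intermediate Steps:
$Z{\left(u,r \right)} = 1$ ($Z{\left(u,r \right)} = 4 - 3 = 1$)
$D = 25$ ($D = 5^{2} = 25$)
$p{\left(h \right)} = \frac{11}{3} + \frac{25}{h}$ ($p{\left(h \right)} = 4 + \left(\frac{25}{h} + 1 \frac{1}{-3}\right) = 4 + \left(\frac{25}{h} + 1 \left(- \frac{1}{3}\right)\right) = 4 - \left(\frac{1}{3} - \frac{25}{h}\right) = \frac{11}{3} + \frac{25}{h}$)
$A{\left(V \right)} = -225$ ($A{\left(V \right)} = \left(-3\right) 5 \cdot 3 \cdot 5 = \left(-15\right) 15 = -225$)
$- A{\left(p{\left(-10 \right)} \right)} = \left(-1\right) \left(-225\right) = 225$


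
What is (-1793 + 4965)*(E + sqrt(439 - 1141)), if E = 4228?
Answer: 13411216 + 9516*I*sqrt(78) ≈ 1.3411e+7 + 84043.0*I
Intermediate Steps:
(-1793 + 4965)*(E + sqrt(439 - 1141)) = (-1793 + 4965)*(4228 + sqrt(439 - 1141)) = 3172*(4228 + sqrt(-702)) = 3172*(4228 + 3*I*sqrt(78)) = 13411216 + 9516*I*sqrt(78)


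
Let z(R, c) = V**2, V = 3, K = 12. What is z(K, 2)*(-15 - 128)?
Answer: -1287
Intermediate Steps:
z(R, c) = 9 (z(R, c) = 3**2 = 9)
z(K, 2)*(-15 - 128) = 9*(-15 - 128) = 9*(-143) = -1287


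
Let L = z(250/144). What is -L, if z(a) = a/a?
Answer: -1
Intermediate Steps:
z(a) = 1
L = 1
-L = -1*1 = -1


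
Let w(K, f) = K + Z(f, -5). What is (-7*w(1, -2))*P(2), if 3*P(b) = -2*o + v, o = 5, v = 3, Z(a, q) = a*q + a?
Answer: 147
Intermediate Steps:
Z(a, q) = a + a*q
w(K, f) = K - 4*f (w(K, f) = K + f*(1 - 5) = K + f*(-4) = K - 4*f)
P(b) = -7/3 (P(b) = (-2*5 + 3)/3 = (-10 + 3)/3 = (⅓)*(-7) = -7/3)
(-7*w(1, -2))*P(2) = -7*(1 - 4*(-2))*(-7/3) = -7*(1 + 8)*(-7/3) = -7*9*(-7/3) = -63*(-7/3) = 147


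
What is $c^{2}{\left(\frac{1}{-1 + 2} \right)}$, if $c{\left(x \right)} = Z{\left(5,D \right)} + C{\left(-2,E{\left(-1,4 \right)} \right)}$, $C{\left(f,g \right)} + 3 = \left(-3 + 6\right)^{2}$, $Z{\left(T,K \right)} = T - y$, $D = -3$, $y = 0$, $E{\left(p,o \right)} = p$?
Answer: $121$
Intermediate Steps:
$Z{\left(T,K \right)} = T$ ($Z{\left(T,K \right)} = T - 0 = T + 0 = T$)
$C{\left(f,g \right)} = 6$ ($C{\left(f,g \right)} = -3 + \left(-3 + 6\right)^{2} = -3 + 3^{2} = -3 + 9 = 6$)
$c{\left(x \right)} = 11$ ($c{\left(x \right)} = 5 + 6 = 11$)
$c^{2}{\left(\frac{1}{-1 + 2} \right)} = 11^{2} = 121$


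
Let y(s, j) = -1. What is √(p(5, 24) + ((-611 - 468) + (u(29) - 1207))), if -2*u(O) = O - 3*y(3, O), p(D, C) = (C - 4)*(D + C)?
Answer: I*√1722 ≈ 41.497*I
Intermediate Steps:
p(D, C) = (-4 + C)*(C + D)
u(O) = -3/2 - O/2 (u(O) = -(O - 3*(-1))/2 = -(O + 3)/2 = -(3 + O)/2 = -3/2 - O/2)
√(p(5, 24) + ((-611 - 468) + (u(29) - 1207))) = √((24² - 4*24 - 4*5 + 24*5) + ((-611 - 468) + ((-3/2 - ½*29) - 1207))) = √((576 - 96 - 20 + 120) + (-1079 + ((-3/2 - 29/2) - 1207))) = √(580 + (-1079 + (-16 - 1207))) = √(580 + (-1079 - 1223)) = √(580 - 2302) = √(-1722) = I*√1722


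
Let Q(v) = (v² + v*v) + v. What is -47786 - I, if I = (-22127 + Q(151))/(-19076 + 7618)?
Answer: -273754181/5729 ≈ -47784.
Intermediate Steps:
Q(v) = v + 2*v² (Q(v) = (v² + v²) + v = 2*v² + v = v + 2*v²)
I = -11813/5729 (I = (-22127 + 151*(1 + 2*151))/(-19076 + 7618) = (-22127 + 151*(1 + 302))/(-11458) = (-22127 + 151*303)*(-1/11458) = (-22127 + 45753)*(-1/11458) = 23626*(-1/11458) = -11813/5729 ≈ -2.0620)
-47786 - I = -47786 - 1*(-11813/5729) = -47786 + 11813/5729 = -273754181/5729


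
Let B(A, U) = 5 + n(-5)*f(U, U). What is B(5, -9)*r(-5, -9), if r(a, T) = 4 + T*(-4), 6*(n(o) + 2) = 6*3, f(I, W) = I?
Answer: -160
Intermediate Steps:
n(o) = 1 (n(o) = -2 + (6*3)/6 = -2 + (1/6)*18 = -2 + 3 = 1)
B(A, U) = 5 + U (B(A, U) = 5 + 1*U = 5 + U)
r(a, T) = 4 - 4*T
B(5, -9)*r(-5, -9) = (5 - 9)*(4 - 4*(-9)) = -4*(4 + 36) = -4*40 = -160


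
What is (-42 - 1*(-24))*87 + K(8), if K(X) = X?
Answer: -1558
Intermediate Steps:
(-42 - 1*(-24))*87 + K(8) = (-42 - 1*(-24))*87 + 8 = (-42 + 24)*87 + 8 = -18*87 + 8 = -1566 + 8 = -1558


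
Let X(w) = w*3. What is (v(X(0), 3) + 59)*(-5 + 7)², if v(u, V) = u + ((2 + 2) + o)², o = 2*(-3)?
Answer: 252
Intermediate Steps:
X(w) = 3*w
o = -6
v(u, V) = 4 + u (v(u, V) = u + ((2 + 2) - 6)² = u + (4 - 6)² = u + (-2)² = u + 4 = 4 + u)
(v(X(0), 3) + 59)*(-5 + 7)² = ((4 + 3*0) + 59)*(-5 + 7)² = ((4 + 0) + 59)*2² = (4 + 59)*4 = 63*4 = 252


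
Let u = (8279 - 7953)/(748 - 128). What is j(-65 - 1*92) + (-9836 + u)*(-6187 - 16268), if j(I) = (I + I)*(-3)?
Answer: 13693103931/62 ≈ 2.2086e+8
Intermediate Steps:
u = 163/310 (u = 326/620 = 326*(1/620) = 163/310 ≈ 0.52581)
j(I) = -6*I (j(I) = (2*I)*(-3) = -6*I)
j(-65 - 1*92) + (-9836 + u)*(-6187 - 16268) = -6*(-65 - 1*92) + (-9836 + 163/310)*(-6187 - 16268) = -6*(-65 - 92) - 3048997/310*(-22455) = -6*(-157) + 13693045527/62 = 942 + 13693045527/62 = 13693103931/62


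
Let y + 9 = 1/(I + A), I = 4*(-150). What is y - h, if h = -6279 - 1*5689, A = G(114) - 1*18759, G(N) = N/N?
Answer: 231502321/19358 ≈ 11959.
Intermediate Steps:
G(N) = 1
A = -18758 (A = 1 - 1*18759 = 1 - 18759 = -18758)
I = -600
h = -11968 (h = -6279 - 5689 = -11968)
y = -174223/19358 (y = -9 + 1/(-600 - 18758) = -9 + 1/(-19358) = -9 - 1/19358 = -174223/19358 ≈ -9.0000)
y - h = -174223/19358 - 1*(-11968) = -174223/19358 + 11968 = 231502321/19358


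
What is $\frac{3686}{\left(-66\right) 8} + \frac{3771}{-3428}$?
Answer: $- \frac{1828337}{226248} \approx -8.0811$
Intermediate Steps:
$\frac{3686}{\left(-66\right) 8} + \frac{3771}{-3428} = \frac{3686}{-528} + 3771 \left(- \frac{1}{3428}\right) = 3686 \left(- \frac{1}{528}\right) - \frac{3771}{3428} = - \frac{1843}{264} - \frac{3771}{3428} = - \frac{1828337}{226248}$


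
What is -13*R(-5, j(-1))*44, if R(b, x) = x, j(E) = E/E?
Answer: -572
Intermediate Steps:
j(E) = 1
-13*R(-5, j(-1))*44 = -13*1*44 = -13*44 = -572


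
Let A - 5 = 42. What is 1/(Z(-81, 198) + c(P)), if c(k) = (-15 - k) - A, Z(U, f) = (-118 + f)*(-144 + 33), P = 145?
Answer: -1/9087 ≈ -0.00011005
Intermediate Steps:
A = 47 (A = 5 + 42 = 47)
Z(U, f) = 13098 - 111*f (Z(U, f) = (-118 + f)*(-111) = 13098 - 111*f)
c(k) = -62 - k (c(k) = (-15 - k) - 1*47 = (-15 - k) - 47 = -62 - k)
1/(Z(-81, 198) + c(P)) = 1/((13098 - 111*198) + (-62 - 1*145)) = 1/((13098 - 21978) + (-62 - 145)) = 1/(-8880 - 207) = 1/(-9087) = -1/9087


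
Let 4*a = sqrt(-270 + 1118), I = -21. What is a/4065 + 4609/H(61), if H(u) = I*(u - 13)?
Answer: -4609/1008 + sqrt(53)/4065 ≈ -4.5706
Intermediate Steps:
a = sqrt(53) (a = sqrt(-270 + 1118)/4 = sqrt(848)/4 = (4*sqrt(53))/4 = sqrt(53) ≈ 7.2801)
H(u) = 273 - 21*u (H(u) = -21*(u - 13) = -21*(-13 + u) = 273 - 21*u)
a/4065 + 4609/H(61) = sqrt(53)/4065 + 4609/(273 - 21*61) = sqrt(53)*(1/4065) + 4609/(273 - 1281) = sqrt(53)/4065 + 4609/(-1008) = sqrt(53)/4065 + 4609*(-1/1008) = sqrt(53)/4065 - 4609/1008 = -4609/1008 + sqrt(53)/4065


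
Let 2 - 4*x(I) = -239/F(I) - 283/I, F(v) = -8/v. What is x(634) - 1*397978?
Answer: -2042558185/5072 ≈ -4.0271e+5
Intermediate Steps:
x(I) = ½ - 239*I/32 + 283/(4*I) (x(I) = ½ - (-239*(-I/8) - 283/I)/4 = ½ - (-(-239)*I/8 - 283/I)/4 = ½ - (239*I/8 - 283/I)/4 = ½ - (-283/I + 239*I/8)/4 = ½ + (-239*I/32 + 283/(4*I)) = ½ - 239*I/32 + 283/(4*I))
x(634) - 1*397978 = (1/32)*(2264 + 634*(16 - 239*634))/634 - 1*397978 = (1/32)*(1/634)*(2264 + 634*(16 - 151526)) - 397978 = (1/32)*(1/634)*(2264 + 634*(-151510)) - 397978 = (1/32)*(1/634)*(2264 - 96057340) - 397978 = (1/32)*(1/634)*(-96055076) - 397978 = -24013769/5072 - 397978 = -2042558185/5072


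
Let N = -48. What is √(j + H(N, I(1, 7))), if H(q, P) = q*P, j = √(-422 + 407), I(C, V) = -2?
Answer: √(96 + I*√15) ≈ 9.8 + 0.1976*I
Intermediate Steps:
j = I*√15 (j = √(-15) = I*√15 ≈ 3.873*I)
H(q, P) = P*q
√(j + H(N, I(1, 7))) = √(I*√15 - 2*(-48)) = √(I*√15 + 96) = √(96 + I*√15)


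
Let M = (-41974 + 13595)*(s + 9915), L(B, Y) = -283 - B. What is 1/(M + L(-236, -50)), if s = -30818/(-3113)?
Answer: -3113/876803775038 ≈ -3.5504e-9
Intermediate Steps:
s = 30818/3113 (s = -30818*(-1/3113) = 30818/3113 ≈ 9.8998)
M = -876803628727/3113 (M = (-41974 + 13595)*(30818/3113 + 9915) = -28379*30896213/3113 = -876803628727/3113 ≈ -2.8166e+8)
1/(M + L(-236, -50)) = 1/(-876803628727/3113 + (-283 - 1*(-236))) = 1/(-876803628727/3113 + (-283 + 236)) = 1/(-876803628727/3113 - 47) = 1/(-876803775038/3113) = -3113/876803775038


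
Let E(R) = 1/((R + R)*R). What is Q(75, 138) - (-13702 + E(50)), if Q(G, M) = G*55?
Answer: 89134999/5000 ≈ 17827.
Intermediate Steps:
Q(G, M) = 55*G
E(R) = 1/(2*R²) (E(R) = 1/(((2*R))*R) = (1/(2*R))/R = 1/(2*R²))
Q(75, 138) - (-13702 + E(50)) = 55*75 - (-13702 + (½)/50²) = 4125 - (-13702 + (½)*(1/2500)) = 4125 - (-13702 + 1/5000) = 4125 - 1*(-68509999/5000) = 4125 + 68509999/5000 = 89134999/5000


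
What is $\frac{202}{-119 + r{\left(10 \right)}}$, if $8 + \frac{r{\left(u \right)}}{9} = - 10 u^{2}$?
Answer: $- \frac{2}{91} \approx -0.021978$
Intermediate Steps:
$r{\left(u \right)} = -72 - 90 u^{2}$ ($r{\left(u \right)} = -72 + 9 \left(- 10 u^{2}\right) = -72 - 90 u^{2}$)
$\frac{202}{-119 + r{\left(10 \right)}} = \frac{202}{-119 - \left(72 + 90 \cdot 10^{2}\right)} = \frac{202}{-119 - 9072} = \frac{202}{-9191} = 202 \left(- \frac{1}{9191}\right) = - \frac{2}{91}$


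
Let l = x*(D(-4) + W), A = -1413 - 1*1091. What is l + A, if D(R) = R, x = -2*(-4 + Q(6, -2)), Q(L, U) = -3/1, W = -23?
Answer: -2882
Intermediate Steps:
Q(L, U) = -3 (Q(L, U) = -3*1 = -3)
x = 14 (x = -2*(-4 - 3) = -2*(-7) = 14)
A = -2504 (A = -1413 - 1091 = -2504)
l = -378 (l = 14*(-4 - 23) = 14*(-27) = -378)
l + A = -378 - 2504 = -2882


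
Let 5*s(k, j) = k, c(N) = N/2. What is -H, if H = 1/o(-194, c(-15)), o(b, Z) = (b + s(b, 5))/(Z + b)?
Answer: -2015/2328 ≈ -0.86555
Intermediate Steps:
c(N) = N/2 (c(N) = N*(1/2) = N/2)
s(k, j) = k/5
o(b, Z) = 6*b/(5*(Z + b)) (o(b, Z) = (b + b/5)/(Z + b) = (6*b/5)/(Z + b) = 6*b/(5*(Z + b)))
H = 2015/2328 (H = 1/((6/5)*(-194)/((1/2)*(-15) - 194)) = 1/((6/5)*(-194)/(-15/2 - 194)) = 1/((6/5)*(-194)/(-403/2)) = 1/((6/5)*(-194)*(-2/403)) = 1/(2328/2015) = 2015/2328 ≈ 0.86555)
-H = -1*2015/2328 = -2015/2328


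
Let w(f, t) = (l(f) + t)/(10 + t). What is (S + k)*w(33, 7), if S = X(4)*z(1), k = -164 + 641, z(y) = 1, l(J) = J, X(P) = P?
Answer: 19240/17 ≈ 1131.8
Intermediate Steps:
k = 477
w(f, t) = (f + t)/(10 + t)
S = 4 (S = 4*1 = 4)
(S + k)*w(33, 7) = (4 + 477)*((33 + 7)/(10 + 7)) = 481*(40/17) = 19240/17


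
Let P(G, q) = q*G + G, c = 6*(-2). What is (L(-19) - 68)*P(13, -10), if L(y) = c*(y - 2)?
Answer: -21528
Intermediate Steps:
c = -12
L(y) = 24 - 12*y (L(y) = -12*(y - 2) = -12*(-2 + y) = 24 - 12*y)
P(G, q) = G + G*q (P(G, q) = G*q + G = G + G*q)
(L(-19) - 68)*P(13, -10) = ((24 - 12*(-19)) - 68)*(13*(1 - 10)) = ((24 + 228) - 68)*(13*(-9)) = (252 - 68)*(-117) = 184*(-117) = -21528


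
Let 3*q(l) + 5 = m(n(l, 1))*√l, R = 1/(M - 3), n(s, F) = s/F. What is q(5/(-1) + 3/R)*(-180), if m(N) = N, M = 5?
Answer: 240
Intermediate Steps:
R = ½ (R = 1/(5 - 3) = 1/2 = ½ ≈ 0.50000)
q(l) = -5/3 + l^(3/2)/3 (q(l) = -5/3 + ((l/1)*√l)/3 = -5/3 + ((l*1)*√l)/3 = -5/3 + (l*√l)/3 = -5/3 + l^(3/2)/3)
q(5/(-1) + 3/R)*(-180) = (-5/3 + (5/(-1) + 3/(½))^(3/2)/3)*(-180) = (-5/3 + (5*(-1) + 3*2)^(3/2)/3)*(-180) = (-5/3 + (-5 + 6)^(3/2)/3)*(-180) = (-5/3 + 1^(3/2)/3)*(-180) = (-5/3 + (⅓)*1)*(-180) = (-5/3 + ⅓)*(-180) = -4/3*(-180) = 240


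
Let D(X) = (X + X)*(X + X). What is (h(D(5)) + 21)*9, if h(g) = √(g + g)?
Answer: 189 + 90*√2 ≈ 316.28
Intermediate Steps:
D(X) = 4*X² (D(X) = (2*X)*(2*X) = 4*X²)
h(g) = √2*√g (h(g) = √(2*g) = √2*√g)
(h(D(5)) + 21)*9 = (√2*√(4*5²) + 21)*9 = (√2*√(4*25) + 21)*9 = (√2*√100 + 21)*9 = (√2*10 + 21)*9 = (10*√2 + 21)*9 = (21 + 10*√2)*9 = 189 + 90*√2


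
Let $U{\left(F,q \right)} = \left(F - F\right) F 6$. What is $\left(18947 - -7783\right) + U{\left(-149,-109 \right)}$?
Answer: $26730$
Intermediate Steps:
$U{\left(F,q \right)} = 0$ ($U{\left(F,q \right)} = 0 F 6 = 0 \cdot 6 = 0$)
$\left(18947 - -7783\right) + U{\left(-149,-109 \right)} = \left(18947 - -7783\right) + 0 = \left(18947 + 7783\right) + 0 = 26730 + 0 = 26730$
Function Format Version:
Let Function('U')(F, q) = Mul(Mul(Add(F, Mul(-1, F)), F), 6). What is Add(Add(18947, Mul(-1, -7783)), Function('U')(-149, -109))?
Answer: 26730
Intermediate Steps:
Function('U')(F, q) = 0 (Function('U')(F, q) = Mul(Mul(0, F), 6) = Mul(0, 6) = 0)
Add(Add(18947, Mul(-1, -7783)), Function('U')(-149, -109)) = Add(Add(18947, Mul(-1, -7783)), 0) = Add(Add(18947, 7783), 0) = Add(26730, 0) = 26730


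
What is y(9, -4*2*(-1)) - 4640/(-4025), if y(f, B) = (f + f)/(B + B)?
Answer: 14669/6440 ≈ 2.2778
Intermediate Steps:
y(f, B) = f/B (y(f, B) = (2*f)/((2*B)) = (2*f)*(1/(2*B)) = f/B)
y(9, -4*2*(-1)) - 4640/(-4025) = 9/((-4*2*(-1))) - 4640/(-4025) = 9/((-8*(-1))) - 4640*(-1/4025) = 9/8 + 928/805 = 14669/6440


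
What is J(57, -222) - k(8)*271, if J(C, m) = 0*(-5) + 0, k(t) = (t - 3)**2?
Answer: -6775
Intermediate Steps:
k(t) = (-3 + t)**2
J(C, m) = 0 (J(C, m) = 0 + 0 = 0)
J(57, -222) - k(8)*271 = 0 - (-3 + 8)**2*271 = 0 - 5**2*271 = 0 - 25*271 = 0 - 1*6775 = 0 - 6775 = -6775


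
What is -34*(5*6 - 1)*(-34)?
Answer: 33524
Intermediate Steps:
-34*(5*6 - 1)*(-34) = -34*(30 - 1)*(-34) = -34*29*(-34) = -986*(-34) = 33524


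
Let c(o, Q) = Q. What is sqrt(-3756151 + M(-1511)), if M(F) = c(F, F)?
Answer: 3*I*sqrt(417518) ≈ 1938.5*I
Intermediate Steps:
M(F) = F
sqrt(-3756151 + M(-1511)) = sqrt(-3756151 - 1511) = sqrt(-3757662) = 3*I*sqrt(417518)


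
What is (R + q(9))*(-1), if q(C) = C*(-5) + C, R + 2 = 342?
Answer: -304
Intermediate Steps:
R = 340 (R = -2 + 342 = 340)
q(C) = -4*C (q(C) = -5*C + C = -4*C)
(R + q(9))*(-1) = (340 - 4*9)*(-1) = (340 - 36)*(-1) = 304*(-1) = -304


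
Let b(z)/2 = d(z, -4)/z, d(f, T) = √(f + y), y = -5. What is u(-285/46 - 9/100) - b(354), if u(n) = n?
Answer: -14457/2300 - √349/177 ≈ -6.3912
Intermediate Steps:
d(f, T) = √(-5 + f) (d(f, T) = √(f - 5) = √(-5 + f))
b(z) = 2*√(-5 + z)/z (b(z) = 2*(√(-5 + z)/z) = 2*√(-5 + z)/z)
u(-285/46 - 9/100) - b(354) = (-285/46 - 9/100) - 2*√(-5 + 354)/354 = (-285*1/46 - 9*1/100) - 2*√349/354 = (-285/46 - 9/100) - √349/177 = -14457/2300 - √349/177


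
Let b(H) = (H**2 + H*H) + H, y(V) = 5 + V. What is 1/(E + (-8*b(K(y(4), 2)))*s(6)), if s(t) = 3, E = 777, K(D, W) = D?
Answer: -1/3327 ≈ -0.00030057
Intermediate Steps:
b(H) = H + 2*H**2 (b(H) = (H**2 + H**2) + H = 2*H**2 + H = H + 2*H**2)
1/(E + (-8*b(K(y(4), 2)))*s(6)) = 1/(777 - 8*(5 + 4)*(1 + 2*(5 + 4))*3) = 1/(777 - 72*(1 + 2*9)*3) = 1/(777 - 72*(1 + 18)*3) = 1/(777 - 72*19*3) = 1/(777 - 8*171*3) = 1/(777 - 1368*3) = 1/(777 - 4104) = 1/(-3327) = -1/3327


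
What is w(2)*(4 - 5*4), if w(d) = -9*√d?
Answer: 144*√2 ≈ 203.65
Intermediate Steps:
w(2)*(4 - 5*4) = (-9*√2)*(4 - 5*4) = (-9*√2)*(4 - 20) = -9*√2*(-16) = 144*√2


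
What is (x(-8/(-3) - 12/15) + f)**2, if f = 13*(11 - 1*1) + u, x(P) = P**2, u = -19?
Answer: 663526081/50625 ≈ 13107.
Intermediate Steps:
f = 111 (f = 13*(11 - 1*1) - 19 = 13*(11 - 1) - 19 = 13*10 - 19 = 130 - 19 = 111)
(x(-8/(-3) - 12/15) + f)**2 = ((-8/(-3) - 12/15)**2 + 111)**2 = ((-8*(-1/3) - 12*1/15)**2 + 111)**2 = ((8/3 - 4/5)**2 + 111)**2 = ((28/15)**2 + 111)**2 = (784/225 + 111)**2 = (25759/225)**2 = 663526081/50625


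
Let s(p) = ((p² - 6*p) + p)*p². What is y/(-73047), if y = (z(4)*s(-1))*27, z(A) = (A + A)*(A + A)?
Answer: -3456/24349 ≈ -0.14194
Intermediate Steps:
z(A) = 4*A² (z(A) = (2*A)*(2*A) = 4*A²)
s(p) = p²*(p² - 5*p) (s(p) = (p² - 5*p)*p² = p²*(p² - 5*p))
y = 10368 (y = ((4*4²)*((-1)³*(-5 - 1)))*27 = ((4*16)*(-1*(-6)))*27 = (64*6)*27 = 384*27 = 10368)
y/(-73047) = 10368/(-73047) = 10368*(-1/73047) = -3456/24349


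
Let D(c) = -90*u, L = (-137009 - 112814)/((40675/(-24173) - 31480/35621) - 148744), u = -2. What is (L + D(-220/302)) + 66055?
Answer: 8483638646693399604/128080675360367 ≈ 66237.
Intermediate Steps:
L = 215114199491359/128080675360367 (L = -249823/((40675*(-1/24173) - 31480*1/35621) - 148744) = -249823/((-40675/24173 - 31480/35621) - 148744) = -249823/(-2209850215/861066433 - 148744) = -249823/(-128080675360367/861066433) = -249823*(-861066433/128080675360367) = 215114199491359/128080675360367 ≈ 1.6795)
D(c) = 180 (D(c) = -90*(-2) = 180)
(L + D(-220/302)) + 66055 = (215114199491359/128080675360367 + 180) + 66055 = 23269635764357419/128080675360367 + 66055 = 8483638646693399604/128080675360367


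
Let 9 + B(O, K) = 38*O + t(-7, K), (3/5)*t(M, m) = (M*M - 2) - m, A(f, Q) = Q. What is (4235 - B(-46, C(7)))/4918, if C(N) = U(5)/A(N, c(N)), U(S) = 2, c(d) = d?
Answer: 41399/34426 ≈ 1.2026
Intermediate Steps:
t(M, m) = -10/3 - 5*m/3 + 5*M²/3 (t(M, m) = 5*((M*M - 2) - m)/3 = 5*((M² - 2) - m)/3 = 5*((-2 + M²) - m)/3 = 5*(-2 + M² - m)/3 = -10/3 - 5*m/3 + 5*M²/3)
C(N) = 2/N
B(O, K) = 208/3 + 38*O - 5*K/3 (B(O, K) = -9 + (38*O + (-10/3 - 5*K/3 + (5/3)*(-7)²)) = -9 + (38*O + (-10/3 - 5*K/3 + (5/3)*49)) = -9 + (38*O + (-10/3 - 5*K/3 + 245/3)) = -9 + (38*O + (235/3 - 5*K/3)) = -9 + (235/3 + 38*O - 5*K/3) = 208/3 + 38*O - 5*K/3)
(4235 - B(-46, C(7)))/4918 = (4235 - (208/3 + 38*(-46) - 10/(3*7)))/4918 = (4235 - (208/3 - 1748 - 10/(3*7)))*(1/4918) = (4235 - (208/3 - 1748 - 5/3*2/7))*(1/4918) = (4235 - (208/3 - 1748 - 10/21))*(1/4918) = (4235 - 1*(-11754/7))*(1/4918) = (4235 + 11754/7)*(1/4918) = (41399/7)*(1/4918) = 41399/34426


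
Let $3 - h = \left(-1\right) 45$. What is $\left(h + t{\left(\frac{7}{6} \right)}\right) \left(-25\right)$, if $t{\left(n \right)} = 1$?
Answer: $-1225$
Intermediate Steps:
$h = 48$ ($h = 3 - \left(-1\right) 45 = 3 - -45 = 3 + 45 = 48$)
$\left(h + t{\left(\frac{7}{6} \right)}\right) \left(-25\right) = \left(48 + 1\right) \left(-25\right) = 49 \left(-25\right) = -1225$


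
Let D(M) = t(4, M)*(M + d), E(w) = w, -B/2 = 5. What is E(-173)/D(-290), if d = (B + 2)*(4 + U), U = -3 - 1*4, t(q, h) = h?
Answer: -173/77140 ≈ -0.0022427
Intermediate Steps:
B = -10 (B = -2*5 = -10)
U = -7 (U = -3 - 4 = -7)
d = 24 (d = (-10 + 2)*(4 - 7) = -8*(-3) = 24)
D(M) = M*(24 + M) (D(M) = M*(M + 24) = M*(24 + M))
E(-173)/D(-290) = -173*(-1/(290*(24 - 290))) = -173/((-290*(-266))) = -173/77140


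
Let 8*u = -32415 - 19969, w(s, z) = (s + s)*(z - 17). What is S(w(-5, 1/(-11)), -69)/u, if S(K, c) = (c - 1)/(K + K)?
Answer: 77/2462048 ≈ 3.1275e-5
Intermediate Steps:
w(s, z) = 2*s*(-17 + z) (w(s, z) = (2*s)*(-17 + z) = 2*s*(-17 + z))
u = -6548 (u = (-32415 - 19969)/8 = (⅛)*(-52384) = -6548)
S(K, c) = (-1 + c)/(2*K) (S(K, c) = (-1 + c)/((2*K)) = (-1 + c)*(1/(2*K)) = (-1 + c)/(2*K))
S(w(-5, 1/(-11)), -69)/u = ((-1 - 69)/(2*((2*(-5)*(-17 + 1/(-11))))))/(-6548) = ((½)*(-70)/(2*(-5)*(-17 - 1/11)))*(-1/6548) = ((½)*(-70)/(2*(-5)*(-188/11)))*(-1/6548) = ((½)*(-70)/(1880/11))*(-1/6548) = ((½)*(11/1880)*(-70))*(-1/6548) = -77/376*(-1/6548) = 77/2462048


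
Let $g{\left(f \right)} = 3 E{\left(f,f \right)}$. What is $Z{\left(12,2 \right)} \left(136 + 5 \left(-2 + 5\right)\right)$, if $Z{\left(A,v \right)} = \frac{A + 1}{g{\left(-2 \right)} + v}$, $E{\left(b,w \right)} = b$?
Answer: $- \frac{1963}{4} \approx -490.75$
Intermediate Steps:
$g{\left(f \right)} = 3 f$
$Z{\left(A,v \right)} = \frac{1 + A}{-6 + v}$ ($Z{\left(A,v \right)} = \frac{A + 1}{3 \left(-2\right) + v} = \frac{1 + A}{-6 + v}$)
$Z{\left(12,2 \right)} \left(136 + 5 \left(-2 + 5\right)\right) = \frac{1 + 12}{-6 + 2} \left(136 + 5 \left(-2 + 5\right)\right) = \frac{1}{-4} \cdot 13 \left(136 + 5 \cdot 3\right) = \left(- \frac{1}{4}\right) 13 \left(136 + 15\right) = \left(- \frac{13}{4}\right) 151 = - \frac{1963}{4}$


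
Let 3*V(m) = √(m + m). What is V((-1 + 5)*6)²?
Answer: 16/3 ≈ 5.3333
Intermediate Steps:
V(m) = √2*√m/3 (V(m) = √(m + m)/3 = √(2*m)/3 = (√2*√m)/3 = √2*√m/3)
V((-1 + 5)*6)² = (√2*√((-1 + 5)*6)/3)² = (√2*√(4*6)/3)² = (√2*√24/3)² = (√2*(2*√6)/3)² = (4*√3/3)² = 16/3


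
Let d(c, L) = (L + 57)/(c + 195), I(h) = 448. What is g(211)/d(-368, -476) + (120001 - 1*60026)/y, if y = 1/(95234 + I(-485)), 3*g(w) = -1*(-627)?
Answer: 2404443247207/419 ≈ 5.7385e+9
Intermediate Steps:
g(w) = 209 (g(w) = (-1*(-627))/3 = (⅓)*627 = 209)
y = 1/95682 (y = 1/(95234 + 448) = 1/95682 ≈ 1.0451e-5)
d(c, L) = (57 + L)/(195 + c)
g(211)/d(-368, -476) + (120001 - 1*60026)/y = 209/(((57 - 476)/(195 - 368))) + (120001 - 1*60026)/(1/95682) = 209/((-419/(-173))) + (120001 - 60026)*95682 = 209/((-1/173*(-419))) + 59975*95682 = 209/(419/173) + 5738527950 = 209*(173/419) + 5738527950 = 36157/419 + 5738527950 = 2404443247207/419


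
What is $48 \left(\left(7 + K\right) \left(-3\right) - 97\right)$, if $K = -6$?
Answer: $-4800$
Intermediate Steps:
$48 \left(\left(7 + K\right) \left(-3\right) - 97\right) = 48 \left(\left(7 - 6\right) \left(-3\right) - 97\right) = 48 \left(1 \left(-3\right) - 97\right) = 48 \left(-3 - 97\right) = 48 \left(-100\right) = -4800$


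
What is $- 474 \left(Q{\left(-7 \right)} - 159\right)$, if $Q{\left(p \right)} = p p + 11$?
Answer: $46926$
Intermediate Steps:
$Q{\left(p \right)} = 11 + p^{2}$ ($Q{\left(p \right)} = p^{2} + 11 = 11 + p^{2}$)
$- 474 \left(Q{\left(-7 \right)} - 159\right) = - 474 \left(\left(11 + \left(-7\right)^{2}\right) - 159\right) = - 474 \left(\left(11 + 49\right) - 159\right) = - 474 \left(60 - 159\right) = \left(-474\right) \left(-99\right) = 46926$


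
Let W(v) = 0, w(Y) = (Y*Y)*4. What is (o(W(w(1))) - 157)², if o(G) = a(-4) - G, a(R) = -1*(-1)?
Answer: 24336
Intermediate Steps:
a(R) = 1
w(Y) = 4*Y² (w(Y) = Y²*4 = 4*Y²)
o(G) = 1 - G
(o(W(w(1))) - 157)² = ((1 - 1*0) - 157)² = ((1 + 0) - 157)² = (1 - 157)² = (-156)² = 24336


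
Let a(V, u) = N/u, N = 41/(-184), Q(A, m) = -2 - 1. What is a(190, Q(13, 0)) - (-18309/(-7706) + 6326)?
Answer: -13459386367/2126856 ≈ -6328.3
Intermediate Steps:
Q(A, m) = -3
N = -41/184 (N = 41*(-1/184) = -41/184 ≈ -0.22283)
a(V, u) = -41/(184*u)
a(190, Q(13, 0)) - (-18309/(-7706) + 6326) = -41/184/(-3) - (-18309/(-7706) + 6326) = -41/184*(-⅓) - (-18309*(-1/7706) + 6326) = 41/552 - (18309/7706 + 6326) = 41/552 - 1*48766465/7706 = 41/552 - 48766465/7706 = -13459386367/2126856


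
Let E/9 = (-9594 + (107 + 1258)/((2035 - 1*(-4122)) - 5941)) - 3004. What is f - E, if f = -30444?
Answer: 663049/8 ≈ 82881.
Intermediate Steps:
E = -906601/8 (E = 9*((-9594 + (107 + 1258)/((2035 - 1*(-4122)) - 5941)) - 3004) = 9*((-9594 + 1365/((2035 + 4122) - 5941)) - 3004) = 9*((-9594 + 1365/(6157 - 5941)) - 3004) = 9*((-9594 + 1365/216) - 3004) = 9*((-9594 + 1365*(1/216)) - 3004) = 9*((-9594 + 455/72) - 3004) = 9*(-690313/72 - 3004) = 9*(-906601/72) = -906601/8 ≈ -1.1333e+5)
f - E = -30444 - 1*(-906601/8) = -30444 + 906601/8 = 663049/8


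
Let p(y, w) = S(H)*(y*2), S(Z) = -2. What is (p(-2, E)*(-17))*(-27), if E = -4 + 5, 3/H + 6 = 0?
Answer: 3672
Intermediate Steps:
H = -½ (H = 3/(-6 + 0) = 3/(-6) = 3*(-⅙) = -½ ≈ -0.50000)
E = 1
p(y, w) = -4*y (p(y, w) = -2*y*2 = -4*y)
(p(-2, E)*(-17))*(-27) = (-4*(-2)*(-17))*(-27) = (8*(-17))*(-27) = -136*(-27) = 3672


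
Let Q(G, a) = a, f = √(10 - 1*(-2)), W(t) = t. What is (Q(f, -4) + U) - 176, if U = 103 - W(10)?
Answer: -87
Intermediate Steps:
f = 2*√3 (f = √(10 + 2) = √12 = 2*√3 ≈ 3.4641)
U = 93 (U = 103 - 1*10 = 103 - 10 = 93)
(Q(f, -4) + U) - 176 = (-4 + 93) - 176 = 89 - 176 = -87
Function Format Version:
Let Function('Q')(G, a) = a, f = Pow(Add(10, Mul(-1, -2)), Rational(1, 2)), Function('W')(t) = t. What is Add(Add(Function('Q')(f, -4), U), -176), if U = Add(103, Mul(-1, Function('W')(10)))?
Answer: -87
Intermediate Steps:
f = Mul(2, Pow(3, Rational(1, 2))) (f = Pow(Add(10, 2), Rational(1, 2)) = Pow(12, Rational(1, 2)) = Mul(2, Pow(3, Rational(1, 2))) ≈ 3.4641)
U = 93 (U = Add(103, Mul(-1, 10)) = Add(103, -10) = 93)
Add(Add(Function('Q')(f, -4), U), -176) = Add(Add(-4, 93), -176) = Add(89, -176) = -87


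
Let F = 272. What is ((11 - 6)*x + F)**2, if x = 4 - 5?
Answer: 71289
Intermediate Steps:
x = -1
((11 - 6)*x + F)**2 = ((11 - 6)*(-1) + 272)**2 = (5*(-1) + 272)**2 = (-5 + 272)**2 = 267**2 = 71289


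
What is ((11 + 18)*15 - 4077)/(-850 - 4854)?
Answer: 1821/2852 ≈ 0.63850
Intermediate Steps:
((11 + 18)*15 - 4077)/(-850 - 4854) = (29*15 - 4077)/(-5704) = (435 - 4077)*(-1/5704) = -3642*(-1/5704) = 1821/2852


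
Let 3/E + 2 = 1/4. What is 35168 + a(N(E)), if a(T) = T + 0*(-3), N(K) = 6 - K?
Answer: 246230/7 ≈ 35176.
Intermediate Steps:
E = -12/7 (E = 3/(-2 + 1/4) = 3/(-2 + ¼) = 3/(-7/4) = 3*(-4/7) = -12/7 ≈ -1.7143)
a(T) = T (a(T) = T + 0 = T)
35168 + a(N(E)) = 35168 + (6 - 1*(-12/7)) = 35168 + (6 + 12/7) = 35168 + 54/7 = 246230/7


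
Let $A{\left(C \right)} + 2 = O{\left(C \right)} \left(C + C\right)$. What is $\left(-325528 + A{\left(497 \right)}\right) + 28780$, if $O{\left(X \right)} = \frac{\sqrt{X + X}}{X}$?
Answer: $-296750 + 2 \sqrt{994} \approx -2.9669 \cdot 10^{5}$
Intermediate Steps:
$O{\left(X \right)} = \frac{\sqrt{2}}{\sqrt{X}}$ ($O{\left(X \right)} = \frac{\sqrt{2 X}}{X} = \frac{\sqrt{2} \sqrt{X}}{X} = \frac{\sqrt{2}}{\sqrt{X}}$)
$A{\left(C \right)} = -2 + 2 \sqrt{2} \sqrt{C}$ ($A{\left(C \right)} = -2 + \frac{\sqrt{2}}{\sqrt{C}} \left(C + C\right) = -2 + \frac{\sqrt{2}}{\sqrt{C}} 2 C = -2 + 2 \sqrt{2} \sqrt{C}$)
$\left(-325528 + A{\left(497 \right)}\right) + 28780 = \left(-325528 - \left(2 - 2 \sqrt{2} \sqrt{497}\right)\right) + 28780 = \left(-325528 - \left(2 - 2 \sqrt{994}\right)\right) + 28780 = \left(-325530 + 2 \sqrt{994}\right) + 28780 = -296750 + 2 \sqrt{994}$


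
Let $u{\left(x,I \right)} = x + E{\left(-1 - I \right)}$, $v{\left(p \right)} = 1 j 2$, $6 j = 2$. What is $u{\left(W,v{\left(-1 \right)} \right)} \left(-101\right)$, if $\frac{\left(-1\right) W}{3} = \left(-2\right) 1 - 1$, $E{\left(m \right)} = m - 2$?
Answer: $- \frac{1616}{3} \approx -538.67$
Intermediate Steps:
$j = \frac{1}{3}$ ($j = \frac{1}{6} \cdot 2 = \frac{1}{3} \approx 0.33333$)
$E{\left(m \right)} = -2 + m$ ($E{\left(m \right)} = m - 2 = -2 + m$)
$v{\left(p \right)} = \frac{2}{3}$ ($v{\left(p \right)} = 1 \cdot \frac{1}{3} \cdot 2 = \frac{1}{3} \cdot 2 = \frac{2}{3}$)
$W = 9$ ($W = - 3 \left(\left(-2\right) 1 - 1\right) = - 3 \left(-2 - 1\right) = \left(-3\right) \left(-3\right) = 9$)
$u{\left(x,I \right)} = -3 + x - I$ ($u{\left(x,I \right)} = x - \left(3 + I\right) = -3 + x - I$)
$u{\left(W,v{\left(-1 \right)} \right)} \left(-101\right) = \left(-3 + 9 - \frac{2}{3}\right) \left(-101\right) = \frac{16}{3} \left(-101\right) = - \frac{1616}{3}$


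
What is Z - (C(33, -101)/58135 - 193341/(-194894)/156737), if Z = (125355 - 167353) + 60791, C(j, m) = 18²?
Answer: 4767663777276028969/253693672791790 ≈ 18793.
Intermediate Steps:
C(j, m) = 324
Z = 18793 (Z = -41998 + 60791 = 18793)
Z - (C(33, -101)/58135 - 193341/(-194894)/156737) = 18793 - (324/58135 - 193341/(-194894)/156737) = 18793 - (324*(1/58135) - 193341*(-1/194894)*(1/156737)) = 18793 - (324/58135 + (193341/194894)*(1/156737)) = 18793 - (324/58135 + 193341/30547100878) = 18793 - 1*1415500080501/253693672791790 = 18793 - 1415500080501/253693672791790 = 4767663777276028969/253693672791790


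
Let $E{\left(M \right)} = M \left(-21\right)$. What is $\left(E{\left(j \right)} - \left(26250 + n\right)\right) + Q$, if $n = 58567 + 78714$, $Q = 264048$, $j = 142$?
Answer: $97535$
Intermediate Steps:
$n = 137281$
$E{\left(M \right)} = - 21 M$
$\left(E{\left(j \right)} - \left(26250 + n\right)\right) + Q = \left(\left(-21\right) 142 - 163531\right) + 264048 = \left(-2982 - 163531\right) + 264048 = -166513 + 264048 = 97535$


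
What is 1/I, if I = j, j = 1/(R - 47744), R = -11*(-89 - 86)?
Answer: -45819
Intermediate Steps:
R = 1925 (R = -11*(-175) = 1925)
j = -1/45819 (j = 1/(1925 - 47744) = 1/(-45819) = -1/45819 ≈ -2.1825e-5)
I = -1/45819 ≈ -2.1825e-5
1/I = 1/(-1/45819) = -45819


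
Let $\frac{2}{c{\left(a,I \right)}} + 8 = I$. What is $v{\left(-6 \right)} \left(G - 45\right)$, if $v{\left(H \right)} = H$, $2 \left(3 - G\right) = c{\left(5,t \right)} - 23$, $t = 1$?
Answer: $\frac{1275}{7} \approx 182.14$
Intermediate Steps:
$c{\left(a,I \right)} = \frac{2}{-8 + I}$
$G = \frac{205}{14}$ ($G = 3 - \frac{\frac{2}{-8 + 1} - 23}{2} = 3 - \frac{\frac{2}{-7} - 23}{2} = 3 - \frac{2 \left(- \frac{1}{7}\right) - 23}{2} = 3 - \frac{- \frac{2}{7} - 23}{2} = 3 - - \frac{163}{14} = 3 + \frac{163}{14} = \frac{205}{14} \approx 14.643$)
$v{\left(-6 \right)} \left(G - 45\right) = - 6 \left(\frac{205}{14} - 45\right) = \left(-6\right) \left(- \frac{425}{14}\right) = \frac{1275}{7}$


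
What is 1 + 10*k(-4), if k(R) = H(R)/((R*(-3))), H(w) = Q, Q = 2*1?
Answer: 8/3 ≈ 2.6667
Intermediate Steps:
Q = 2
H(w) = 2
k(R) = -2/(3*R) (k(R) = 2/((R*(-3))) = 2/((-3*R)) = 2*(-1/(3*R)) = -2/(3*R))
1 + 10*k(-4) = 1 + 10*(-⅔/(-4)) = 1 + 10*(-⅔*(-¼)) = 1 + 10*(⅙) = 1 + 5/3 = 8/3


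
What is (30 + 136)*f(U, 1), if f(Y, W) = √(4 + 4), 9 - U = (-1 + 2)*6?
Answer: 332*√2 ≈ 469.52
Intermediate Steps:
U = 3 (U = 9 - (-1 + 2)*6 = 9 - 6 = 3)
f(Y, W) = 2*√2 (f(Y, W) = √8 = 2*√2)
(30 + 136)*f(U, 1) = (30 + 136)*(2*√2) = 166*(2*√2) = 332*√2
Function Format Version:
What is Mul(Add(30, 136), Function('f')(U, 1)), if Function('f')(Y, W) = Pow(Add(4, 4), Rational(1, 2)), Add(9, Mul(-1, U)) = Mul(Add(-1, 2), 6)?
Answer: Mul(332, Pow(2, Rational(1, 2))) ≈ 469.52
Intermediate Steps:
U = 3 (U = Add(9, Mul(-1, Mul(Add(-1, 2), 6))) = Add(9, Mul(-1, Mul(1, 6))) = Add(9, Mul(-1, 6)) = Add(9, -6) = 3)
Function('f')(Y, W) = Mul(2, Pow(2, Rational(1, 2))) (Function('f')(Y, W) = Pow(8, Rational(1, 2)) = Mul(2, Pow(2, Rational(1, 2))))
Mul(Add(30, 136), Function('f')(U, 1)) = Mul(Add(30, 136), Mul(2, Pow(2, Rational(1, 2)))) = Mul(166, Mul(2, Pow(2, Rational(1, 2)))) = Mul(332, Pow(2, Rational(1, 2)))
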